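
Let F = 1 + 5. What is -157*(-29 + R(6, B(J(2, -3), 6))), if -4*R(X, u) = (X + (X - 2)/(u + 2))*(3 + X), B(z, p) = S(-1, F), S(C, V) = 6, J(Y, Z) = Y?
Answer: 54793/8 ≈ 6849.1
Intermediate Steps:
F = 6
B(z, p) = 6
R(X, u) = -(3 + X)*(X + (-2 + X)/(2 + u))/4 (R(X, u) = -(X + (X - 2)/(u + 2))*(3 + X)/4 = -(X + (-2 + X)/(2 + u))*(3 + X)/4 = -(3 + X)*(X + (-2 + X)/(2 + u))/4)
-157*(-29 + R(6, B(J(2, -3), 6))) = -157*(-29 + (6 - 7*6 - 3*6² - 1*6*6² - 3*6*6)/(4*(2 + 6))) = -157*(-29 + (¼)*(6 - 42 - 3*36 - 1*6*36 - 108)/8) = -157*(-29 + (¼)*(⅛)*(6 - 42 - 108 - 216 - 108)) = -157*(-29 + (¼)*(⅛)*(-468)) = -157*(-29 - 117/8) = -157*(-349/8) = 54793/8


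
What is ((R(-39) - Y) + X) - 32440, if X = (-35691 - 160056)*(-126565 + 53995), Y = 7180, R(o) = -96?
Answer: 14205320074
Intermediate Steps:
X = 14205359790 (X = -195747*(-72570) = 14205359790)
((R(-39) - Y) + X) - 32440 = ((-96 - 1*7180) + 14205359790) - 32440 = ((-96 - 7180) + 14205359790) - 32440 = (-7276 + 14205359790) - 32440 = 14205352514 - 32440 = 14205320074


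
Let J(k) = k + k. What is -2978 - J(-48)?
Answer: -2882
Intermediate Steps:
J(k) = 2*k
-2978 - J(-48) = -2978 - 2*(-48) = -2978 - 1*(-96) = -2978 + 96 = -2882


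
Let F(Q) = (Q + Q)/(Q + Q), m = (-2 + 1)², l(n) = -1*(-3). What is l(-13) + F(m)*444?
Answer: 447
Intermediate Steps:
l(n) = 3
m = 1 (m = (-1)² = 1)
F(Q) = 1 (F(Q) = (2*Q)/((2*Q)) = (2*Q)*(1/(2*Q)) = 1)
l(-13) + F(m)*444 = 3 + 1*444 = 3 + 444 = 447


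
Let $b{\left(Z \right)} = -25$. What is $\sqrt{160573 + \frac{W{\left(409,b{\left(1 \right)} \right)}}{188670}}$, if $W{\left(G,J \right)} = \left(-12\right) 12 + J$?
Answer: $\frac{\sqrt{5715815711494470}}{188670} \approx 400.72$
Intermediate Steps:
$W{\left(G,J \right)} = -144 + J$
$\sqrt{160573 + \frac{W{\left(409,b{\left(1 \right)} \right)}}{188670}} = \sqrt{160573 + \frac{-144 - 25}{188670}} = \sqrt{160573 - \frac{169}{188670}} = \sqrt{\frac{30295307741}{188670}} = \frac{\sqrt{5715815711494470}}{188670}$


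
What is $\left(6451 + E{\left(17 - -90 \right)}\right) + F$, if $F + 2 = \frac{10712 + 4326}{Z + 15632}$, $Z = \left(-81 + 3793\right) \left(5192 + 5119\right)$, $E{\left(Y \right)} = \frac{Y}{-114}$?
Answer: $\frac{7036555917347}{1091266824} \approx 6448.1$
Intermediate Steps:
$E{\left(Y \right)} = - \frac{Y}{114}$ ($E{\left(Y \right)} = Y \left(- \frac{1}{114}\right) = - \frac{Y}{114}$)
$Z = 38274432$ ($Z = 3712 \cdot 10311 = 38274432$)
$F = - \frac{38282545}{19145032}$ ($F = -2 + \frac{10712 + 4326}{38274432 + 15632} = -2 + \frac{15038}{38290064} = -2 + 15038 \cdot \frac{1}{38290064} = -2 + \frac{7519}{19145032} = - \frac{38282545}{19145032} \approx -1.9996$)
$\left(6451 + E{\left(17 - -90 \right)}\right) + F = \left(6451 - \frac{17 - -90}{114}\right) - \frac{38282545}{19145032} = \left(6451 - \frac{17 + 90}{114}\right) - \frac{38282545}{19145032} = \left(6451 - \frac{107}{114}\right) - \frac{38282545}{19145032} = \frac{735307}{114} - \frac{38282545}{19145032} = \frac{7036555917347}{1091266824}$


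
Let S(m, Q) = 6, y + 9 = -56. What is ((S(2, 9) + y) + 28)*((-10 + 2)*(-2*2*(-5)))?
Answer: 4960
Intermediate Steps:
y = -65 (y = -9 - 56 = -65)
((S(2, 9) + y) + 28)*((-10 + 2)*(-2*2*(-5))) = ((6 - 65) + 28)*((-10 + 2)*(-2*2*(-5))) = (-59 + 28)*(-(-32)*(-5)) = -(-248)*20 = -31*(-160) = 4960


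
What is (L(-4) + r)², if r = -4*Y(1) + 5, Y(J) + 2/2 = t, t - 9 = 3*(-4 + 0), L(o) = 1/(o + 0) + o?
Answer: 4489/16 ≈ 280.56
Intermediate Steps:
L(o) = o + 1/o (L(o) = 1/o + o = o + 1/o)
t = -3 (t = 9 + 3*(-4 + 0) = 9 + 3*(-4) = 9 - 12 = -3)
Y(J) = -4 (Y(J) = -1 - 3 = -4)
r = 21 (r = -4*(-4) + 5 = 16 + 5 = 21)
(L(-4) + r)² = ((-4 + 1/(-4)) + 21)² = ((-4 - ¼) + 21)² = (-17/4 + 21)² = (67/4)² = 4489/16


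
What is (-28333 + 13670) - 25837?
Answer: -40500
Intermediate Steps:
(-28333 + 13670) - 25837 = -14663 - 25837 = -40500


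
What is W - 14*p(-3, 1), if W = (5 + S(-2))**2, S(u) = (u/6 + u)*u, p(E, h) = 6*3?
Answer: -1427/9 ≈ -158.56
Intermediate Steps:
p(E, h) = 18
S(u) = 7*u**2/6 (S(u) = (u*(1/6) + u)*u = (u/6 + u)*u = (7*u/6)*u = 7*u**2/6)
W = 841/9 (W = (5 + (7/6)*(-2)**2)**2 = (5 + (7/6)*4)**2 = (5 + 14/3)**2 = (29/3)**2 = 841/9 ≈ 93.444)
W - 14*p(-3, 1) = 841/9 - 14*18 = 841/9 - 252 = -1427/9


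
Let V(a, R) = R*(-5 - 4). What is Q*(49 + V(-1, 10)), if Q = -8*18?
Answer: 5904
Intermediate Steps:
Q = -144
V(a, R) = -9*R (V(a, R) = R*(-9) = -9*R)
Q*(49 + V(-1, 10)) = -144*(49 - 9*10) = -144*(49 - 90) = -144*(-41) = 5904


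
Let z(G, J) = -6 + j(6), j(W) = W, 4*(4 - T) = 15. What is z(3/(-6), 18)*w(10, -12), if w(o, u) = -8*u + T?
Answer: 0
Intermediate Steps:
T = ¼ (T = 4 - ¼*15 = 4 - 15/4 = ¼ ≈ 0.25000)
w(o, u) = ¼ - 8*u (w(o, u) = -8*u + ¼ = ¼ - 8*u)
z(G, J) = 0 (z(G, J) = -6 + 6 = 0)
z(3/(-6), 18)*w(10, -12) = 0*(¼ - 8*(-12)) = 0*(¼ + 96) = 0*(385/4) = 0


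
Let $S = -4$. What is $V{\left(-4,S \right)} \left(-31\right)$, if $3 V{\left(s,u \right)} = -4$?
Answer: $\frac{124}{3} \approx 41.333$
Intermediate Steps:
$V{\left(s,u \right)} = - \frac{4}{3}$ ($V{\left(s,u \right)} = \frac{1}{3} \left(-4\right) = - \frac{4}{3}$)
$V{\left(-4,S \right)} \left(-31\right) = \left(- \frac{4}{3}\right) \left(-31\right) = \frac{124}{3}$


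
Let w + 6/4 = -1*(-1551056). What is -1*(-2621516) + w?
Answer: 8345141/2 ≈ 4.1726e+6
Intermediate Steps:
w = 3102109/2 (w = -3/2 - 1*(-1551056) = -3/2 + 1551056 = 3102109/2 ≈ 1.5511e+6)
-1*(-2621516) + w = -1*(-2621516) + 3102109/2 = 2621516 + 3102109/2 = 8345141/2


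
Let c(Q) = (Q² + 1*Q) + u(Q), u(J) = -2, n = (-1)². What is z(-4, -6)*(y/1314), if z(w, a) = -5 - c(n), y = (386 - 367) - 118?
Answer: 55/146 ≈ 0.37671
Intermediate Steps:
n = 1
y = -99 (y = 19 - 118 = -99)
c(Q) = -2 + Q + Q² (c(Q) = (Q² + 1*Q) - 2 = (Q² + Q) - 2 = (Q + Q²) - 2 = -2 + Q + Q²)
z(w, a) = -5 (z(w, a) = -5 - (-2 + 1 + 1²) = -5 - (-2 + 1 + 1) = -5 - 1*0 = -5 + 0 = -5)
z(-4, -6)*(y/1314) = -(-495)/1314 = -5*(-11/146) = 55/146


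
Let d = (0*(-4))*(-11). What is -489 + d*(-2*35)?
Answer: -489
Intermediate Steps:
d = 0 (d = 0*(-11) = 0)
-489 + d*(-2*35) = -489 + 0*(-2*35) = -489 + 0*(-70) = -489 + 0 = -489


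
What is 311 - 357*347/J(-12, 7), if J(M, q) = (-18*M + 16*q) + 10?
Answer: -18761/338 ≈ -55.506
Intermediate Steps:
J(M, q) = 10 - 18*M + 16*q
311 - 357*347/J(-12, 7) = 311 - 357*347/(10 - 18*(-12) + 16*7) = 311 - 357*347/(10 + 216 + 112) = 311 - 357/(338*(1/347)) = 311 - 357/338/347 = 311 - 357*347/338 = 311 - 123879/338 = -18761/338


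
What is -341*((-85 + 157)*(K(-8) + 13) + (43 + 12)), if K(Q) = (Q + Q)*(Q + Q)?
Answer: -6623243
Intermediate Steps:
K(Q) = 4*Q**2 (K(Q) = (2*Q)*(2*Q) = 4*Q**2)
-341*((-85 + 157)*(K(-8) + 13) + (43 + 12)) = -341*((-85 + 157)*(4*(-8)**2 + 13) + (43 + 12)) = -341*(72*(4*64 + 13) + 55) = -341*(72*(256 + 13) + 55) = -341*(72*269 + 55) = -341*(19368 + 55) = -341*19423 = -6623243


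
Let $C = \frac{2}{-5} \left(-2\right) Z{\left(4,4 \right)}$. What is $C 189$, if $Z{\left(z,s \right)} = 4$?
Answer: $\frac{3024}{5} \approx 604.8$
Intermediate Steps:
$C = \frac{16}{5}$ ($C = \frac{2}{-5} \left(-2\right) 4 = 2 \left(- \frac{1}{5}\right) \left(-2\right) 4 = \left(- \frac{2}{5}\right) \left(-2\right) 4 = \frac{4}{5} \cdot 4 = \frac{16}{5} \approx 3.2$)
$C 189 = \frac{16}{5} \cdot 189 = \frac{3024}{5}$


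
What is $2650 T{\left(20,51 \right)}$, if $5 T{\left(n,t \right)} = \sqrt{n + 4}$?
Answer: $1060 \sqrt{6} \approx 2596.5$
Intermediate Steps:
$T{\left(n,t \right)} = \frac{\sqrt{4 + n}}{5}$ ($T{\left(n,t \right)} = \frac{\sqrt{n + 4}}{5} = \frac{\sqrt{4 + n}}{5}$)
$2650 T{\left(20,51 \right)} = 2650 \frac{\sqrt{4 + 20}}{5} = 2650 \frac{\sqrt{24}}{5} = 2650 \frac{2 \sqrt{6}}{5} = 1060 \sqrt{6}$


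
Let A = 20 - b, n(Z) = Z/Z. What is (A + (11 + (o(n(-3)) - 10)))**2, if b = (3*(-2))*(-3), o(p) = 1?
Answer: 16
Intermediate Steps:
n(Z) = 1
b = 18 (b = -6*(-3) = 18)
A = 2 (A = 20 - 1*18 = 20 - 18 = 2)
(A + (11 + (o(n(-3)) - 10)))**2 = (2 + (11 + (1 - 10)))**2 = (2 + (11 - 9))**2 = (2 + 2)**2 = 4**2 = 16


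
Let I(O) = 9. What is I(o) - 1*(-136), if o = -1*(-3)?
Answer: 145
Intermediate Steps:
o = 3
I(o) - 1*(-136) = 9 - 1*(-136) = 9 + 136 = 145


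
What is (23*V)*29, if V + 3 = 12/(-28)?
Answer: -16008/7 ≈ -2286.9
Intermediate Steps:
V = -24/7 (V = -3 + 12/(-28) = -3 + 12*(-1/28) = -3 - 3/7 = -24/7 ≈ -3.4286)
(23*V)*29 = (23*(-24/7))*29 = -552/7*29 = -16008/7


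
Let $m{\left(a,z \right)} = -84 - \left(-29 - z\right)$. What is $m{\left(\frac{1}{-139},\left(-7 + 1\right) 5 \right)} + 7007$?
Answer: $6922$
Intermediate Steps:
$m{\left(a,z \right)} = -55 + z$ ($m{\left(a,z \right)} = -84 + \left(29 + z\right) = -55 + z$)
$m{\left(\frac{1}{-139},\left(-7 + 1\right) 5 \right)} + 7007 = \left(-55 + \left(-7 + 1\right) 5\right) + 7007 = \left(-55 - 30\right) + 7007 = -85 + 7007 = 6922$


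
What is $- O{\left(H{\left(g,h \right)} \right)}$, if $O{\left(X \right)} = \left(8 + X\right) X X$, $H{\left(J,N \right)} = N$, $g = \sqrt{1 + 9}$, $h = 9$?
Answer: $-1377$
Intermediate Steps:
$g = \sqrt{10} \approx 3.1623$
$O{\left(X \right)} = X^{2} \left(8 + X\right)$ ($O{\left(X \right)} = \left(8 + X\right) X^{2} = X^{2} \left(8 + X\right)$)
$- O{\left(H{\left(g,h \right)} \right)} = - 9^{2} \left(8 + 9\right) = - 81 \cdot 17 = \left(-1\right) 1377 = -1377$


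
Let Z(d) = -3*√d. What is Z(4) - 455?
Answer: -461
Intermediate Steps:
Z(4) - 455 = -3*√4 - 455 = -3*2 - 455 = -6 - 455 = -461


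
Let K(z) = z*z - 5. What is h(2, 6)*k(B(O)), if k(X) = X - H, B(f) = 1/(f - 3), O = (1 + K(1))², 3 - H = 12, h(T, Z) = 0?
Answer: 0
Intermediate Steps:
K(z) = -5 + z² (K(z) = z² - 5 = -5 + z²)
H = -9 (H = 3 - 1*12 = 3 - 12 = -9)
O = 9 (O = (1 + (-5 + 1²))² = (1 + (-5 + 1))² = (1 - 4)² = (-3)² = 9)
B(f) = 1/(-3 + f)
k(X) = 9 + X (k(X) = X - 1*(-9) = X + 9 = 9 + X)
h(2, 6)*k(B(O)) = 0*(9 + 1/(-3 + 9)) = 0*(9 + 1/6) = 0*(9 + ⅙) = 0*(55/6) = 0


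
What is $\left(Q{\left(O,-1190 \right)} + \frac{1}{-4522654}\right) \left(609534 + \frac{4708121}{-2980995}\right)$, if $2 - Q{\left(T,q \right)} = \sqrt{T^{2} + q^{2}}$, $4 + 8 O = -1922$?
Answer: $\frac{382219565030733841}{313535092110} - \frac{1817013098209 \sqrt{23584969}}{11923980} \approx -7.3882 \cdot 10^{8}$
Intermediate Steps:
$O = - \frac{963}{4}$ ($O = - \frac{1}{2} + \frac{1}{8} \left(-1922\right) = - \frac{1}{2} - \frac{961}{4} = - \frac{963}{4} \approx -240.75$)
$Q{\left(T,q \right)} = 2 - \sqrt{T^{2} + q^{2}}$
$\left(Q{\left(O,-1190 \right)} + \frac{1}{-4522654}\right) \left(609534 + \frac{4708121}{-2980995}\right) = \left(\left(2 - \sqrt{\left(- \frac{963}{4}\right)^{2} + \left(-1190\right)^{2}}\right) + \frac{1}{-4522654}\right) \left(609534 + \frac{4708121}{-2980995}\right) = \left(\left(2 - \sqrt{\frac{927369}{16} + 1416100}\right) - \frac{1}{4522654}\right) \left(609534 + 4708121 \left(- \frac{1}{2980995}\right)\right) = \left(\left(2 - \sqrt{\frac{23584969}{16}}\right) - \frac{1}{4522654}\right) \left(609534 - \frac{4708121}{2980995}\right) = \left(\left(2 - \frac{\sqrt{23584969}}{4}\right) - \frac{1}{4522654}\right) \frac{1817013098209}{2980995} = \left(\frac{9045307}{4522654} - \frac{\sqrt{23584969}}{4}\right) \frac{1817013098209}{2980995} = \frac{382219565030733841}{313535092110} - \frac{1817013098209 \sqrt{23584969}}{11923980}$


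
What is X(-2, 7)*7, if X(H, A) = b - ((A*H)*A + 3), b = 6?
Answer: 707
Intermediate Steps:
X(H, A) = 3 - H*A² (X(H, A) = 6 - ((A*H)*A + 3) = 6 - (H*A² + 3) = 6 - (3 + H*A²) = 6 + (-3 - H*A²) = 3 - H*A²)
X(-2, 7)*7 = (3 - 1*(-2)*7²)*7 = (3 - 1*(-2)*49)*7 = (3 + 98)*7 = 101*7 = 707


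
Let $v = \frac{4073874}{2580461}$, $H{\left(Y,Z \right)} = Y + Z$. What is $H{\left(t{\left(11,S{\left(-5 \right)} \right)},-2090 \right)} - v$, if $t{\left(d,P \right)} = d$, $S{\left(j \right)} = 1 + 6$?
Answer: $- \frac{5368852293}{2580461} \approx -2080.6$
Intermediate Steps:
$S{\left(j \right)} = 7$
$v = \frac{4073874}{2580461}$ ($v = 4073874 \cdot \frac{1}{2580461} = \frac{4073874}{2580461} \approx 1.5787$)
$H{\left(t{\left(11,S{\left(-5 \right)} \right)},-2090 \right)} - v = \left(11 - 2090\right) - \frac{4073874}{2580461} = -2079 - \frac{4073874}{2580461} = - \frac{5368852293}{2580461}$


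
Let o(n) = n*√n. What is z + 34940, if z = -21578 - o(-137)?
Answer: 13362 + 137*I*√137 ≈ 13362.0 + 1603.5*I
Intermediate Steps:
o(n) = n^(3/2)
z = -21578 + 137*I*√137 (z = -21578 - (-137)^(3/2) = -21578 - (-137)*I*√137 = -21578 + 137*I*√137 ≈ -21578.0 + 1603.5*I)
z + 34940 = (-21578 + 137*I*√137) + 34940 = 13362 + 137*I*√137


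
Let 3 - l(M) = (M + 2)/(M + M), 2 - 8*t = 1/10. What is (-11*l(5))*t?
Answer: -4807/800 ≈ -6.0088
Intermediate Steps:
t = 19/80 (t = ¼ - ⅛/10 = ¼ - ⅛*⅒ = ¼ - 1/80 = 19/80 ≈ 0.23750)
l(M) = 3 - (2 + M)/(2*M) (l(M) = 3 - (M + 2)/(M + M) = 3 - (2 + M)/(2*M))
(-11*l(5))*t = -11*(5/2 - 1/5)*(19/80) = -11*(5/2 - 1*⅕)*(19/80) = -11*(5/2 - ⅕)*(19/80) = -11*23/10*(19/80) = -253/10*19/80 = -4807/800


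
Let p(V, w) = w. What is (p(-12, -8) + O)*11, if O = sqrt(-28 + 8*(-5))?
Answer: -88 + 22*I*sqrt(17) ≈ -88.0 + 90.708*I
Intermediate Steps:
O = 2*I*sqrt(17) (O = sqrt(-28 - 40) = sqrt(-68) = 2*I*sqrt(17) ≈ 8.2462*I)
(p(-12, -8) + O)*11 = (-8 + 2*I*sqrt(17))*11 = -88 + 22*I*sqrt(17)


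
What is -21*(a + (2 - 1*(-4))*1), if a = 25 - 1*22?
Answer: -189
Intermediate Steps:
a = 3 (a = 25 - 22 = 3)
-21*(a + (2 - 1*(-4))*1) = -21*(3 + (2 - 1*(-4))*1) = -21*(3 + (2 + 4)*1) = -21*(3 + 6*1) = -21*(3 + 6) = -21*9 = -189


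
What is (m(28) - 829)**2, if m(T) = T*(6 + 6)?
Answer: 243049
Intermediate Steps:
m(T) = 12*T (m(T) = T*12 = 12*T)
(m(28) - 829)**2 = (12*28 - 829)**2 = (336 - 829)**2 = (-493)**2 = 243049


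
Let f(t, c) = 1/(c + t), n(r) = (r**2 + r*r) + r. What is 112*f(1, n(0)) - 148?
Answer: -36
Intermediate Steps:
n(r) = r + 2*r**2 (n(r) = (r**2 + r**2) + r = 2*r**2 + r = r + 2*r**2)
112*f(1, n(0)) - 148 = 112/(0*(1 + 2*0) + 1) - 148 = 112/(0*(1 + 0) + 1) - 148 = 112/(0*1 + 1) - 148 = 112/(0 + 1) - 148 = 112/1 - 148 = 112*1 - 148 = 112 - 148 = -36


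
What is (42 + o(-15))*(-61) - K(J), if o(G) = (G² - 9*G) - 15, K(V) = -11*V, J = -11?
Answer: -23728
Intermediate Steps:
o(G) = -15 + G² - 9*G
(42 + o(-15))*(-61) - K(J) = (42 + (-15 + (-15)² - 9*(-15)))*(-61) - (-11)*(-11) = (42 + (-15 + 225 + 135))*(-61) - 1*121 = (42 + 345)*(-61) - 121 = 387*(-61) - 121 = -23607 - 121 = -23728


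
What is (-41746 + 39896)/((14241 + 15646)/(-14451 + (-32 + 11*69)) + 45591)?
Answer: -25389400/625660997 ≈ -0.040580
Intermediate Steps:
(-41746 + 39896)/((14241 + 15646)/(-14451 + (-32 + 11*69)) + 45591) = -1850/(29887/(-14451 + (-32 + 759)) + 45591) = -1850/(29887/(-14451 + 727) + 45591) = -1850/(29887/(-13724) + 45591) = -1850/(29887*(-1/13724) + 45591) = -1850/(-29887/13724 + 45591) = -1850/625660997/13724 = -1850*13724/625660997 = -25389400/625660997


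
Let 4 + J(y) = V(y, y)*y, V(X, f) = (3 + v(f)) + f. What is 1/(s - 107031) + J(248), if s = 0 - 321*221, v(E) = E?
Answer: 22023679055/177972 ≈ 1.2375e+5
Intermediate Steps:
s = -70941 (s = 0 - 70941 = -70941)
V(X, f) = 3 + 2*f (V(X, f) = (3 + f) + f = 3 + 2*f)
J(y) = -4 + y*(3 + 2*y) (J(y) = -4 + (3 + 2*y)*y = -4 + y*(3 + 2*y))
1/(s - 107031) + J(248) = 1/(-70941 - 107031) + (-4 + 248*(3 + 2*248)) = 1/(-177972) + (-4 + 248*(3 + 496)) = -1/177972 + (-4 + 248*499) = -1/177972 + (-4 + 123752) = -1/177972 + 123748 = 22023679055/177972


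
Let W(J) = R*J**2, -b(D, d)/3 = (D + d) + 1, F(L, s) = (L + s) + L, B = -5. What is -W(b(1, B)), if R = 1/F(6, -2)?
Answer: -81/10 ≈ -8.1000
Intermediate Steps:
F(L, s) = s + 2*L
R = 1/10 (R = 1/(-2 + 2*6) = 1/(-2 + 12) = 1/10 ≈ 0.10000)
b(D, d) = -3 - 3*D - 3*d (b(D, d) = -3*((D + d) + 1) = -3*(1 + D + d) = -3 - 3*D - 3*d)
W(J) = J**2/10
-W(b(1, B)) = -(-3 - 3*1 - 3*(-5))**2/10 = -(-3 - 3 + 15)**2/10 = -9**2/10 = -81/10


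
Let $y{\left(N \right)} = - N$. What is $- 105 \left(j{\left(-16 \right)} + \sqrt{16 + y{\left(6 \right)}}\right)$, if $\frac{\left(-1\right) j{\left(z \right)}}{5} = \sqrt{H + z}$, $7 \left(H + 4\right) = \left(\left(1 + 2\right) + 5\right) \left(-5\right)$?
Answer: $- 105 \sqrt{10} + 450 i \sqrt{35} \approx -332.04 + 2662.2 i$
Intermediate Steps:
$H = - \frac{68}{7}$ ($H = -4 + \frac{\left(\left(1 + 2\right) + 5\right) \left(-5\right)}{7} = -4 + \frac{\left(3 + 5\right) \left(-5\right)}{7} = -4 + \frac{8 \left(-5\right)}{7} = -4 + \frac{1}{7} \left(-40\right) = -4 - \frac{40}{7} = - \frac{68}{7} \approx -9.7143$)
$j{\left(z \right)} = - 5 \sqrt{- \frac{68}{7} + z}$
$- 105 \left(j{\left(-16 \right)} + \sqrt{16 + y{\left(6 \right)}}\right) = - 105 \left(- \frac{5 \sqrt{-476 + 49 \left(-16\right)}}{7} + \sqrt{16 - 6}\right) = - 105 \left(- \frac{5 \sqrt{-476 - 784}}{7} + \sqrt{16 - 6}\right) = - 105 \left(- \frac{5 \sqrt{-1260}}{7} + \sqrt{10}\right) = - 105 \left(- \frac{5 \cdot 6 i \sqrt{35}}{7} + \sqrt{10}\right) = - 105 \left(- \frac{30 i \sqrt{35}}{7} + \sqrt{10}\right) = - 105 \left(\sqrt{10} - \frac{30 i \sqrt{35}}{7}\right) = - 105 \sqrt{10} + 450 i \sqrt{35}$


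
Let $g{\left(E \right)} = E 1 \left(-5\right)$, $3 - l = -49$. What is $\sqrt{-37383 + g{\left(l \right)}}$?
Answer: $i \sqrt{37643} \approx 194.02 i$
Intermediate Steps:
$l = 52$ ($l = 3 - -49 = 3 + 49 = 52$)
$g{\left(E \right)} = - 5 E$ ($g{\left(E \right)} = E \left(-5\right) = - 5 E$)
$\sqrt{-37383 + g{\left(l \right)}} = \sqrt{-37383 - 260} = \sqrt{-37643} = i \sqrt{37643}$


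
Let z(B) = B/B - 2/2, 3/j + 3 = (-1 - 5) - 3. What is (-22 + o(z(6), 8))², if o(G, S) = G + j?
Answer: 7921/16 ≈ 495.06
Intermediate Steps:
j = -¼ (j = 3/(-3 + ((-1 - 5) - 3)) = 3/(-3 + (-6 - 3)) = 3/(-3 - 9) = 3/(-12) = 3*(-1/12) = -¼ ≈ -0.25000)
z(B) = 0 (z(B) = 1 - 2*½ = 1 - 1 = 0)
o(G, S) = -¼ + G (o(G, S) = G - ¼ = -¼ + G)
(-22 + o(z(6), 8))² = (-22 + (-¼ + 0))² = (-22 - ¼)² = (-89/4)² = 7921/16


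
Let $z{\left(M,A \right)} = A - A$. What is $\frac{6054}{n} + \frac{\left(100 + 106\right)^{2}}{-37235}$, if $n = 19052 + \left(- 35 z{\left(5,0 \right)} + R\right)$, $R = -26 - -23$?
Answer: $- \frac{582942674}{709289515} \approx -0.82187$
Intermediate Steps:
$z{\left(M,A \right)} = 0$
$R = -3$ ($R = -26 + 23 = -3$)
$n = 19049$ ($n = 19052 - 3 = 19049$)
$\frac{6054}{n} + \frac{\left(100 + 106\right)^{2}}{-37235} = \frac{6054}{19049} + \frac{\left(100 + 106\right)^{2}}{-37235} = 6054 \cdot \frac{1}{19049} + 206^{2} \left(- \frac{1}{37235}\right) = \frac{6054}{19049} + 42436 \left(- \frac{1}{37235}\right) = \frac{6054}{19049} - \frac{42436}{37235} = - \frac{582942674}{709289515}$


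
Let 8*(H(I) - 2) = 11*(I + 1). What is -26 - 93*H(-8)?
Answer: 5465/8 ≈ 683.13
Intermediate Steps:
H(I) = 27/8 + 11*I/8 (H(I) = 2 + (11*(I + 1))/8 = 2 + (11*(1 + I))/8 = 2 + (11 + 11*I)/8 = 2 + (11/8 + 11*I/8) = 27/8 + 11*I/8)
-26 - 93*H(-8) = -26 - 93*(27/8 + (11/8)*(-8)) = -26 - 93*(27/8 - 11) = -26 - 93*(-61/8) = -26 + 5673/8 = 5465/8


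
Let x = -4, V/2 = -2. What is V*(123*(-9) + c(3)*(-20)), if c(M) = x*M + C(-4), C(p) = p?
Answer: 3148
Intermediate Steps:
V = -4 (V = 2*(-2) = -4)
c(M) = -4 - 4*M (c(M) = -4*M - 4 = -4 - 4*M)
V*(123*(-9) + c(3)*(-20)) = -4*(123*(-9) + (-4 - 4*3)*(-20)) = -4*(-1107 + (-4 - 12)*(-20)) = -4*(-1107 - 16*(-20)) = -4*(-1107 + 320) = -4*(-787) = 3148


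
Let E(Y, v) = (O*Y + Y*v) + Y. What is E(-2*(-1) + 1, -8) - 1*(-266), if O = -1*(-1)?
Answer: 248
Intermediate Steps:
O = 1
E(Y, v) = 2*Y + Y*v (E(Y, v) = (1*Y + Y*v) + Y = (Y + Y*v) + Y = 2*Y + Y*v)
E(-2*(-1) + 1, -8) - 1*(-266) = (-2*(-1) + 1)*(2 - 8) - 1*(-266) = (2 + 1)*(-6) + 266 = 3*(-6) + 266 = -18 + 266 = 248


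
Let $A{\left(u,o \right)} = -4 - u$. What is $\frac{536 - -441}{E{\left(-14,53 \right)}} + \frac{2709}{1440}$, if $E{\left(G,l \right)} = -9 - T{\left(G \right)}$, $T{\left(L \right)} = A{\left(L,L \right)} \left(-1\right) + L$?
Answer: $\frac{32167}{480} \approx 67.015$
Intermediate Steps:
$T{\left(L \right)} = 4 + 2 L$ ($T{\left(L \right)} = \left(-4 - L\right) \left(-1\right) + L = \left(4 + L\right) + L = 4 + 2 L$)
$E{\left(G,l \right)} = -13 - 2 G$ ($E{\left(G,l \right)} = -9 - \left(4 + 2 G\right) = -13 - 2 G$)
$\frac{536 - -441}{E{\left(-14,53 \right)}} + \frac{2709}{1440} = \frac{536 - -441}{-13 - -28} + \frac{2709}{1440} = \frac{536 + 441}{-13 + 28} + 2709 \cdot \frac{1}{1440} = \frac{977}{15} + \frac{301}{160} = \frac{32167}{480}$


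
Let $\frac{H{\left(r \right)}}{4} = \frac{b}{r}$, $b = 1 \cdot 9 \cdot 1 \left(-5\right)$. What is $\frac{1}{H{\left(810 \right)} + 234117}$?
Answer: $\frac{9}{2107051} \approx 4.2714 \cdot 10^{-6}$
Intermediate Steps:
$b = -45$ ($b = 9 \left(-5\right) = -45$)
$H{\left(r \right)} = - \frac{180}{r}$ ($H{\left(r \right)} = 4 \left(- \frac{45}{r}\right) = - \frac{180}{r}$)
$\frac{1}{H{\left(810 \right)} + 234117} = \frac{1}{- \frac{180}{810} + 234117} = \frac{1}{\left(-180\right) \frac{1}{810} + 234117} = \frac{1}{- \frac{2}{9} + 234117} = \frac{1}{\frac{2107051}{9}} = \frac{9}{2107051}$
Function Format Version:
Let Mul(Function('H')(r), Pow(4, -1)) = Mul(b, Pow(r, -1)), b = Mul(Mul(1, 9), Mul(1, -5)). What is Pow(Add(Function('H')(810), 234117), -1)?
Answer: Rational(9, 2107051) ≈ 4.2714e-6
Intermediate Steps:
b = -45 (b = Mul(9, -5) = -45)
Function('H')(r) = Mul(-180, Pow(r, -1)) (Function('H')(r) = Mul(4, Mul(-45, Pow(r, -1))) = Mul(-180, Pow(r, -1)))
Pow(Add(Function('H')(810), 234117), -1) = Pow(Add(Mul(-180, Pow(810, -1)), 234117), -1) = Pow(Add(Mul(-180, Rational(1, 810)), 234117), -1) = Pow(Add(Rational(-2, 9), 234117), -1) = Pow(Rational(2107051, 9), -1) = Rational(9, 2107051)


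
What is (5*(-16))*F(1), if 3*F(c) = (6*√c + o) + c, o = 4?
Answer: -880/3 ≈ -293.33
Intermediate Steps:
F(c) = 4/3 + 2*√c + c/3 (F(c) = ((6*√c + 4) + c)/3 = ((4 + 6*√c) + c)/3 = (4 + c + 6*√c)/3 = 4/3 + 2*√c + c/3)
(5*(-16))*F(1) = (5*(-16))*(4/3 + 2*√1 + (⅓)*1) = -80*(4/3 + 2*1 + ⅓) = -80*(4/3 + 2 + ⅓) = -80*11/3 = -880/3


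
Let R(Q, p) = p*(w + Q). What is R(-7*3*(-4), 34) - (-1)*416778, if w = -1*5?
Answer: 419464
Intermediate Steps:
w = -5
R(Q, p) = p*(-5 + Q)
R(-7*3*(-4), 34) - (-1)*416778 = 34*(-5 - 7*3*(-4)) - (-1)*416778 = 34*(-5 - 21*(-4)) - 1*(-416778) = 34*(-5 + 84) + 416778 = 34*79 + 416778 = 2686 + 416778 = 419464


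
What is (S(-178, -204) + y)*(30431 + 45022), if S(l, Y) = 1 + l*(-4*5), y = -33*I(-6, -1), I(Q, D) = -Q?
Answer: 253748439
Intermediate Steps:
y = -198 (y = -(-33)*(-6) = -33*6 = -198)
S(l, Y) = 1 - 20*l (S(l, Y) = 1 + l*(-20) = 1 - 20*l)
(S(-178, -204) + y)*(30431 + 45022) = ((1 - 20*(-178)) - 198)*(30431 + 45022) = ((1 + 3560) - 198)*75453 = (3561 - 198)*75453 = 3363*75453 = 253748439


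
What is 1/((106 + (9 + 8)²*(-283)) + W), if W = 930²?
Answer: 1/783219 ≈ 1.2768e-6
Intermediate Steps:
W = 864900
1/((106 + (9 + 8)²*(-283)) + W) = 1/((106 + (9 + 8)²*(-283)) + 864900) = 1/((106 + 17²*(-283)) + 864900) = 1/((106 + 289*(-283)) + 864900) = 1/((106 - 81787) + 864900) = 1/(-81681 + 864900) = 1/783219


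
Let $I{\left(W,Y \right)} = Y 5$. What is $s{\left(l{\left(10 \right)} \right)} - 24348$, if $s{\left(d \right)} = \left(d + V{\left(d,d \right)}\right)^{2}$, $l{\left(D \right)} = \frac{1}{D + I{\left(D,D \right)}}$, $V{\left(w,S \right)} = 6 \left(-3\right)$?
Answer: $- \frac{86488559}{3600} \approx -24025.0$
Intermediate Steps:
$V{\left(w,S \right)} = -18$
$I{\left(W,Y \right)} = 5 Y$
$l{\left(D \right)} = \frac{1}{6 D}$ ($l{\left(D \right)} = \frac{1}{D + 5 D} = \frac{1}{6 D}$)
$s{\left(d \right)} = \left(-18 + d\right)^{2}$ ($s{\left(d \right)} = \left(d - 18\right)^{2} = \left(-18 + d\right)^{2}$)
$s{\left(l{\left(10 \right)} \right)} - 24348 = \left(-18 + \frac{1}{6 \cdot 10}\right)^{2} - 24348 = \left(-18 + \frac{1}{6} \cdot \frac{1}{10}\right)^{2} - 24348 = \left(-18 + \frac{1}{60}\right)^{2} - 24348 = \left(- \frac{1079}{60}\right)^{2} - 24348 = \frac{1164241}{3600} - 24348 = - \frac{86488559}{3600}$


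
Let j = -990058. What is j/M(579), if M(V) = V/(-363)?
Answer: 119797018/193 ≈ 6.2071e+5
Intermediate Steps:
M(V) = -V/363
j/M(579) = -990058/((-1/363*579)) = -990058/(-193/121) = -990058*(-121/193) = 119797018/193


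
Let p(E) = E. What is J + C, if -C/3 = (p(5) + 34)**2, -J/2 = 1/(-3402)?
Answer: -7761662/1701 ≈ -4563.0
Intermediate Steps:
J = 1/1701 (J = -2/(-3402) = -2*(-1/3402) = 1/1701 ≈ 0.00058789)
C = -4563 (C = -3*(5 + 34)**2 = -3*39**2 = -3*1521 = -4563)
J + C = 1/1701 - 4563 = -7761662/1701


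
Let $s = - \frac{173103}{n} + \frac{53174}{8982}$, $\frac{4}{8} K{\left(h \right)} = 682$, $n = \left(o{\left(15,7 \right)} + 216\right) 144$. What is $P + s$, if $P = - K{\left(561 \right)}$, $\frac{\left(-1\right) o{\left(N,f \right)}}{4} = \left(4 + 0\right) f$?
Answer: $- \frac{10235342365}{7473024} \approx -1369.6$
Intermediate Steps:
$o{\left(N,f \right)} = - 16 f$ ($o{\left(N,f \right)} = - 4 \left(4 + 0\right) f = - 4 \cdot 4 f = - 16 f$)
$n = 14976$ ($n = \left(\left(-16\right) 7 + 216\right) 144 = \left(-112 + 216\right) 144 = 104 \cdot 144 = 14976$)
$K{\left(h \right)} = 1364$ ($K{\left(h \right)} = 2 \cdot 682 = 1364$)
$P = -1364$ ($P = \left(-1\right) 1364 = -1364$)
$s = - \frac{42137629}{7473024}$ ($s = - \frac{173103}{14976} + \frac{53174}{8982} = \left(-173103\right) \frac{1}{14976} + 53174 \cdot \frac{1}{8982} = - \frac{57701}{4992} + \frac{26587}{4491} = - \frac{42137629}{7473024} \approx -5.6386$)
$P + s = -1364 - \frac{42137629}{7473024} = - \frac{10235342365}{7473024}$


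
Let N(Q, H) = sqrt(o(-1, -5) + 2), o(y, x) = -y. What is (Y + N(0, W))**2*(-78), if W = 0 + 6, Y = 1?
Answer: -312 - 156*sqrt(3) ≈ -582.20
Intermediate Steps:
W = 6
N(Q, H) = sqrt(3) (N(Q, H) = sqrt(-1*(-1) + 2) = sqrt(1 + 2) = sqrt(3))
(Y + N(0, W))**2*(-78) = (1 + sqrt(3))**2*(-78) = -78*(1 + sqrt(3))**2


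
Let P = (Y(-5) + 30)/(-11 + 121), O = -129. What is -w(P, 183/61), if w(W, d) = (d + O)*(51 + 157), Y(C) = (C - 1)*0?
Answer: 26208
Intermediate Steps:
Y(C) = 0 (Y(C) = (-1 + C)*0 = 0)
P = 3/11 (P = (0 + 30)/(-11 + 121) = 30/110 = 30*(1/110) = 3/11 ≈ 0.27273)
w(W, d) = -26832 + 208*d (w(W, d) = (d - 129)*(51 + 157) = (-129 + d)*208 = -26832 + 208*d)
-w(P, 183/61) = -(-26832 + 208*(183/61)) = -(-26832 + 208*(183*(1/61))) = -(-26832 + 208*3) = -(-26832 + 624) = -1*(-26208) = 26208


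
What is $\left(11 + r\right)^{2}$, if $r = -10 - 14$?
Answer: $169$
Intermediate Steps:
$r = -24$ ($r = -10 - 14 = -24$)
$\left(11 + r\right)^{2} = \left(11 - 24\right)^{2} = \left(-13\right)^{2} = 169$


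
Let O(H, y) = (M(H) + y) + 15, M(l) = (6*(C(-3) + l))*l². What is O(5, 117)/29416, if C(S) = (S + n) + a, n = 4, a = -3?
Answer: 291/14708 ≈ 0.019785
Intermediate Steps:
C(S) = 1 + S (C(S) = (S + 4) - 3 = (4 + S) - 3 = 1 + S)
M(l) = l²*(-12 + 6*l) (M(l) = (6*((1 - 3) + l))*l² = (6*(-2 + l))*l² = (-12 + 6*l)*l² = l²*(-12 + 6*l))
O(H, y) = 15 + y + 6*H²*(-2 + H) (O(H, y) = (6*H²*(-2 + H) + y) + 15 = (y + 6*H²*(-2 + H)) + 15 = 15 + y + 6*H²*(-2 + H))
O(5, 117)/29416 = (15 + 117 + 6*5²*(-2 + 5))/29416 = (15 + 117 + 6*25*3)*(1/29416) = (15 + 117 + 450)*(1/29416) = 582*(1/29416) = 291/14708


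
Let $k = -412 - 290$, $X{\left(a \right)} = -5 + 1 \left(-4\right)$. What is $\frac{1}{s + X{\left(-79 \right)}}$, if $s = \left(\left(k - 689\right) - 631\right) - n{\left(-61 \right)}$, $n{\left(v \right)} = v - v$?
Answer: $- \frac{1}{2031} \approx -0.00049237$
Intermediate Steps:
$n{\left(v \right)} = 0$
$X{\left(a \right)} = -9$ ($X{\left(a \right)} = -5 - 4 = -9$)
$k = -702$ ($k = -412 - 290 = -702$)
$s = -2022$ ($s = \left(\left(-702 - 689\right) - 631\right) - 0 = \left(-1391 - 631\right) + 0 = -2022 + 0 = -2022$)
$\frac{1}{s + X{\left(-79 \right)}} = \frac{1}{-2022 - 9} = \frac{1}{-2031} = - \frac{1}{2031}$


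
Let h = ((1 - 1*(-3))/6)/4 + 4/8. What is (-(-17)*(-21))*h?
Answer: -238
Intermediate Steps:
h = ⅔ (h = ((1 + 3)*(⅙))*(¼) + 4*(⅛) = (4*(⅙))*(¼) + ½ = (⅔)*(¼) + ½ = ⅙ + ½ = ⅔ ≈ 0.66667)
(-(-17)*(-21))*h = -(-17)*(-21)*(⅔) = -17*21*(⅔) = -357*⅔ = -238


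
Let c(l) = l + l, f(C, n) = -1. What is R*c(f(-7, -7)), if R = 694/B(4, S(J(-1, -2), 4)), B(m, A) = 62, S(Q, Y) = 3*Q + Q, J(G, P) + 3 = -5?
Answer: -694/31 ≈ -22.387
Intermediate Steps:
J(G, P) = -8 (J(G, P) = -3 - 5 = -8)
S(Q, Y) = 4*Q
c(l) = 2*l
R = 347/31 (R = 694/62 = 694*(1/62) = 347/31 ≈ 11.194)
R*c(f(-7, -7)) = 347*(2*(-1))/31 = (347/31)*(-2) = -694/31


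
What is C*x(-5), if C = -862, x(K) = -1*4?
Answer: 3448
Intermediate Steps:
x(K) = -4
C*x(-5) = -862*(-4) = 3448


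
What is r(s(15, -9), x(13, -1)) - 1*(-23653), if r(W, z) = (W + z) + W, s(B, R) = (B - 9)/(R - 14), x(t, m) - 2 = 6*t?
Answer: 545847/23 ≈ 23732.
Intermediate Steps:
x(t, m) = 2 + 6*t
s(B, R) = (-9 + B)/(-14 + R)
r(W, z) = z + 2*W
r(s(15, -9), x(13, -1)) - 1*(-23653) = ((2 + 6*13) + 2*((-9 + 15)/(-14 - 9))) - 1*(-23653) = ((2 + 78) + 2*(6/(-23))) + 23653 = (80 + 2*(-1/23*6)) + 23653 = (80 + 2*(-6/23)) + 23653 = (80 - 12/23) + 23653 = 1828/23 + 23653 = 545847/23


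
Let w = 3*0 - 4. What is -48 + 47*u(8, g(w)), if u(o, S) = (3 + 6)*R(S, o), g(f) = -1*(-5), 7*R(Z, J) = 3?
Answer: 933/7 ≈ 133.29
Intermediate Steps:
R(Z, J) = 3/7 (R(Z, J) = (1/7)*3 = 3/7)
w = -4 (w = 0 - 4 = -4)
g(f) = 5
u(o, S) = 27/7 (u(o, S) = (3 + 6)*(3/7) = 9*(3/7) = 27/7)
-48 + 47*u(8, g(w)) = -48 + 47*(27/7) = -48 + 1269/7 = 933/7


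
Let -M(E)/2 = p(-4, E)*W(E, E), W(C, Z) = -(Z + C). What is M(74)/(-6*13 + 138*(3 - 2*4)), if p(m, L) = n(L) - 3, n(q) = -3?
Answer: 37/16 ≈ 2.3125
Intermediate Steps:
W(C, Z) = -C - Z (W(C, Z) = -(C + Z) = -C - Z)
p(m, L) = -6 (p(m, L) = -3 - 3 = -6)
M(E) = -24*E (M(E) = -(-12)*(-E - E) = -(-12)*(-2*E) = -24*E)
M(74)/(-6*13 + 138*(3 - 2*4)) = (-24*74)/(-6*13 + 138*(3 - 2*4)) = -1776/(-78 + 138*(3 - 8)) = -1776/(-78 + 138*(-5)) = -1776/(-78 - 690) = -1776/(-768) = -1776*(-1/768) = 37/16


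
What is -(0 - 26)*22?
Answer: 572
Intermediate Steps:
-(0 - 26)*22 = -(-26)*22 = -1*(-572) = 572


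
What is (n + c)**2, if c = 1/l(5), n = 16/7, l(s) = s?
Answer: 7569/1225 ≈ 6.1788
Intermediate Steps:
n = 16/7 (n = 16*(1/7) = 16/7 ≈ 2.2857)
c = 1/5 ≈ 0.20000
(n + c)**2 = (16/7 + 1/5)**2 = (87/35)**2 = 7569/1225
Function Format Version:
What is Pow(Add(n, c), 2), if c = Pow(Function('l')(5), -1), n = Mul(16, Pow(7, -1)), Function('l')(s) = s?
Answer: Rational(7569, 1225) ≈ 6.1788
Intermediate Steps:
n = Rational(16, 7) (n = Mul(16, Rational(1, 7)) = Rational(16, 7) ≈ 2.2857)
c = Rational(1, 5) (c = Pow(5, -1) = Rational(1, 5) ≈ 0.20000)
Pow(Add(n, c), 2) = Pow(Add(Rational(16, 7), Rational(1, 5)), 2) = Pow(Rational(87, 35), 2) = Rational(7569, 1225)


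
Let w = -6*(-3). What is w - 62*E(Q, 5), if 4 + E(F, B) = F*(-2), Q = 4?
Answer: 762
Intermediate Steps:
E(F, B) = -4 - 2*F (E(F, B) = -4 + F*(-2) = -4 - 2*F)
w = 18
w - 62*E(Q, 5) = 18 - 62*(-4 - 2*4) = 18 - 62*(-4 - 8) = 18 - 62*(-12) = 18 + 744 = 762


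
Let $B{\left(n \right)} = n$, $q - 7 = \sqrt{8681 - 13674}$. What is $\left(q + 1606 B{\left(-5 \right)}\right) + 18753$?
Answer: $10730 + i \sqrt{4993} \approx 10730.0 + 70.661 i$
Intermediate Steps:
$q = 7 + i \sqrt{4993}$ ($q = 7 + \sqrt{8681 - 13674} = 7 + \sqrt{-4993} = 7 + i \sqrt{4993} \approx 7.0 + 70.661 i$)
$\left(q + 1606 B{\left(-5 \right)}\right) + 18753 = \left(\left(7 + i \sqrt{4993}\right) + 1606 \left(-5\right)\right) + 18753 = \left(\left(7 + i \sqrt{4993}\right) - 8030\right) + 18753 = \left(-8023 + i \sqrt{4993}\right) + 18753 = 10730 + i \sqrt{4993}$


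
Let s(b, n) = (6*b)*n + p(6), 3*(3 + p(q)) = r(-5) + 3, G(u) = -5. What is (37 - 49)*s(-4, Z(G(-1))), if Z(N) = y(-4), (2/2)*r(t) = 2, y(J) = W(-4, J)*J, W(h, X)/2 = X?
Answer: 9232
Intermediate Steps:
W(h, X) = 2*X
y(J) = 2*J² (y(J) = (2*J)*J = 2*J²)
r(t) = 2
p(q) = -4/3 (p(q) = -3 + (2 + 3)/3 = -3 + (⅓)*5 = -3 + 5/3 = -4/3)
Z(N) = 32 (Z(N) = 2*(-4)² = 2*16 = 32)
s(b, n) = -4/3 + 6*b*n (s(b, n) = (6*b)*n - 4/3 = 6*b*n - 4/3 = -4/3 + 6*b*n)
(37 - 49)*s(-4, Z(G(-1))) = (37 - 49)*(-4/3 + 6*(-4)*32) = -12*(-4/3 - 768) = -12*(-2308/3) = 9232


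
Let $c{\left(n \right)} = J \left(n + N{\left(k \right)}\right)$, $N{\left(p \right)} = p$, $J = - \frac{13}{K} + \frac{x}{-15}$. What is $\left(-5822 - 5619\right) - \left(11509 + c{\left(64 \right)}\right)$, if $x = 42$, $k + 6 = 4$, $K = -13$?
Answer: $- \frac{114192}{5} \approx -22838.0$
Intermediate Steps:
$k = -2$ ($k = -6 + 4 = -2$)
$J = - \frac{9}{5}$ ($J = - \frac{13}{-13} + \frac{42}{-15} = \left(-13\right) \left(- \frac{1}{13}\right) + 42 \left(- \frac{1}{15}\right) = 1 - \frac{14}{5} = - \frac{9}{5} \approx -1.8$)
$c{\left(n \right)} = \frac{18}{5} - \frac{9 n}{5}$ ($c{\left(n \right)} = - \frac{9 \left(n - 2\right)}{5} = - \frac{9 \left(-2 + n\right)}{5} = \frac{18}{5} - \frac{9 n}{5}$)
$\left(-5822 - 5619\right) - \left(11509 + c{\left(64 \right)}\right) = \left(-5822 - 5619\right) - \left(\frac{57563}{5} - \frac{576}{5}\right) = -11441 - \frac{56987}{5} = - \frac{114192}{5}$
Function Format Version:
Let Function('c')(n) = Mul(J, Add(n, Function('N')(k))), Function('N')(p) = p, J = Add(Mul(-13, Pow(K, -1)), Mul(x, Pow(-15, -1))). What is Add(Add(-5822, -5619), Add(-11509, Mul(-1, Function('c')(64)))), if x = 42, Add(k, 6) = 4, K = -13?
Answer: Rational(-114192, 5) ≈ -22838.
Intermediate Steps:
k = -2 (k = Add(-6, 4) = -2)
J = Rational(-9, 5) (J = Add(Mul(-13, Pow(-13, -1)), Mul(42, Pow(-15, -1))) = Add(Mul(-13, Rational(-1, 13)), Mul(42, Rational(-1, 15))) = Add(1, Rational(-14, 5)) = Rational(-9, 5) ≈ -1.8000)
Function('c')(n) = Add(Rational(18, 5), Mul(Rational(-9, 5), n)) (Function('c')(n) = Mul(Rational(-9, 5), Add(n, -2)) = Mul(Rational(-9, 5), Add(-2, n)) = Add(Rational(18, 5), Mul(Rational(-9, 5), n)))
Add(Add(-5822, -5619), Add(-11509, Mul(-1, Function('c')(64)))) = Add(Add(-5822, -5619), Add(-11509, Mul(-1, Add(Rational(18, 5), Mul(Rational(-9, 5), 64))))) = Add(-11441, Add(-11509, Mul(-1, Add(Rational(18, 5), Rational(-576, 5))))) = Add(-11441, Add(-11509, Mul(-1, Rational(-558, 5)))) = Add(-11441, Add(-11509, Rational(558, 5))) = Add(-11441, Rational(-56987, 5)) = Rational(-114192, 5)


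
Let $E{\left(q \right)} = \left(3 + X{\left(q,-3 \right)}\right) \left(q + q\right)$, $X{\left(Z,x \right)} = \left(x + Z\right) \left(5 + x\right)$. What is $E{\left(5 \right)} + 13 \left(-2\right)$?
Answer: $44$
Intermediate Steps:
$X{\left(Z,x \right)} = \left(5 + x\right) \left(Z + x\right)$ ($X{\left(Z,x \right)} = \left(Z + x\right) \left(5 + x\right) = \left(5 + x\right) \left(Z + x\right)$)
$E{\left(q \right)} = 2 q \left(-3 + 2 q\right)$ ($E{\left(q \right)} = \left(3 + \left(\left(-3\right)^{2} + 5 q + 5 \left(-3\right) + q \left(-3\right)\right)\right) \left(q + q\right) = \left(3 + \left(9 + 5 q - 15 - 3 q\right)\right) 2 q = \left(3 + \left(-6 + 2 q\right)\right) 2 q = \left(-3 + 2 q\right) 2 q = 2 q \left(-3 + 2 q\right)$)
$E{\left(5 \right)} + 13 \left(-2\right) = 2 \cdot 5 \left(-3 + 2 \cdot 5\right) + 13 \left(-2\right) = 2 \cdot 5 \left(-3 + 10\right) - 26 = 2 \cdot 5 \cdot 7 - 26 = 70 - 26 = 44$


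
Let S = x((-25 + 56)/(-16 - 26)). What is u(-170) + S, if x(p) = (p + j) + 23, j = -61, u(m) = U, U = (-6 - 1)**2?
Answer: 431/42 ≈ 10.262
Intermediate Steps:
U = 49 (U = (-7)**2 = 49)
u(m) = 49
x(p) = -38 + p (x(p) = (p - 61) + 23 = (-61 + p) + 23 = -38 + p)
S = -1627/42 (S = -38 + (-25 + 56)/(-16 - 26) = -38 + 31/(-42) = -38 + 31*(-1/42) = -38 - 31/42 = -1627/42 ≈ -38.738)
u(-170) + S = 49 - 1627/42 = 431/42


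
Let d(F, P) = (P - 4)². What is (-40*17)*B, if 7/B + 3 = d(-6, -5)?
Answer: -2380/39 ≈ -61.026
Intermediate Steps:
d(F, P) = (-4 + P)²
B = 7/78 (B = 7/(-3 + (-4 - 5)²) = 7/(-3 + (-9)²) = 7/(-3 + 81) = 7/78 ≈ 0.089744)
(-40*17)*B = -40*17*(7/78) = -680*7/78 = -2380/39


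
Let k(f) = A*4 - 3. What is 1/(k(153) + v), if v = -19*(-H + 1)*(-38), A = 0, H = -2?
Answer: 1/2163 ≈ 0.00046232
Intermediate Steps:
k(f) = -3 (k(f) = 0*4 - 3 = 0 - 3 = -3)
v = 2166 (v = -19*(-1*(-2) + 1)*(-38) = -19*(2 + 1)*(-38) = -19*3*(-38) = -57*(-38) = 2166)
1/(k(153) + v) = 1/(-3 + 2166) = 1/2163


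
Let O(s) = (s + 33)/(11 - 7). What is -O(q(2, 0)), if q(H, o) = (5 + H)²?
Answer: -41/2 ≈ -20.500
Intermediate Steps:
O(s) = 33/4 + s/4 (O(s) = (33 + s)/4 = (33 + s)*(¼) = 33/4 + s/4)
-O(q(2, 0)) = -(33/4 + (5 + 2)²/4) = -(33/4 + (¼)*7²) = -(33/4 + (¼)*49) = -(33/4 + 49/4) = -1*41/2 = -41/2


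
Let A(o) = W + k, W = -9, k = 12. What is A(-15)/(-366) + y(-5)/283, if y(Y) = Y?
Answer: -893/34526 ≈ -0.025865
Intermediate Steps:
A(o) = 3 (A(o) = -9 + 12 = 3)
A(-15)/(-366) + y(-5)/283 = 3/(-366) - 5/283 = 3*(-1/366) - 5*1/283 = -1/122 - 5/283 = -893/34526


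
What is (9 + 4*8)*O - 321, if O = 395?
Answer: 15874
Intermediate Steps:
(9 + 4*8)*O - 321 = (9 + 4*8)*395 - 321 = (9 + 32)*395 - 321 = 41*395 - 321 = 16195 - 321 = 15874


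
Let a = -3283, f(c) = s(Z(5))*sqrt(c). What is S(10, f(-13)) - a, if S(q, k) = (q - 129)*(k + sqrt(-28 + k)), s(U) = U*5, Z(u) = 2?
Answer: 3283 - 119*sqrt(-28 + 10*I*sqrt(13)) - 1190*I*sqrt(13) ≈ 2929.5 - 5012.7*I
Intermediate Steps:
s(U) = 5*U
f(c) = 10*sqrt(c) (f(c) = (5*2)*sqrt(c) = 10*sqrt(c))
S(q, k) = (-129 + q)*(k + sqrt(-28 + k))
S(10, f(-13)) - a = (-1290*sqrt(-13) - 129*sqrt(-28 + 10*sqrt(-13)) + (10*sqrt(-13))*10 + 10*sqrt(-28 + 10*sqrt(-13))) - 1*(-3283) = (-1290*I*sqrt(13) - 129*sqrt(-28 + 10*(I*sqrt(13))) + (10*(I*sqrt(13)))*10 + 10*sqrt(-28 + 10*(I*sqrt(13)))) + 3283 = (-1290*I*sqrt(13) - 129*sqrt(-28 + 10*I*sqrt(13)) + (10*I*sqrt(13))*10 + 10*sqrt(-28 + 10*I*sqrt(13))) + 3283 = (-1290*I*sqrt(13) - 129*sqrt(-28 + 10*I*sqrt(13)) + 100*I*sqrt(13) + 10*sqrt(-28 + 10*I*sqrt(13))) + 3283 = (-119*sqrt(-28 + 10*I*sqrt(13)) - 1190*I*sqrt(13)) + 3283 = 3283 - 119*sqrt(-28 + 10*I*sqrt(13)) - 1190*I*sqrt(13)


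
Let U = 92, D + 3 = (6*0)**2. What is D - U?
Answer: -95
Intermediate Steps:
D = -3 (D = -3 + (6*0)**2 = -3 + 0**2 = -3 + 0 = -3)
D - U = -3 - 1*92 = -3 - 92 = -95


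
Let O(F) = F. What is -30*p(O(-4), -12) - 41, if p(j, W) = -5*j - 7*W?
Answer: -3161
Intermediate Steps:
p(j, W) = -7*W - 5*j
-30*p(O(-4), -12) - 41 = -30*(-7*(-12) - 5*(-4)) - 41 = -30*(84 + 20) - 41 = -30*104 - 41 = -3120 - 41 = -3161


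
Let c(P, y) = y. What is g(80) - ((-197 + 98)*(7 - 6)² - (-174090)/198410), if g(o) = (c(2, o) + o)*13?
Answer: 43216130/19841 ≈ 2178.1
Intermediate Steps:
g(o) = 26*o (g(o) = (o + o)*13 = (2*o)*13 = 26*o)
g(80) - ((-197 + 98)*(7 - 6)² - (-174090)/198410) = 26*80 - ((-197 + 98)*(7 - 6)² - (-174090)/198410) = 2080 - (-99*1² - (-174090)/198410) = 2080 - (-99*1 - 1*(-17409/19841)) = 2080 - (-99 + 17409/19841) = 2080 - 1*(-1946850/19841) = 2080 + 1946850/19841 = 43216130/19841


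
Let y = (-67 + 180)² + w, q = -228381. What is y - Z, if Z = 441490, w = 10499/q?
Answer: -97911741200/228381 ≈ -4.2872e+5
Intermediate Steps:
w = -10499/228381 (w = 10499/(-228381) = 10499*(-1/228381) = -10499/228381 ≈ -0.045971)
y = 2916186490/228381 (y = (-67 + 180)² - 10499/228381 = 113² - 10499/228381 = 12769 - 10499/228381 = 2916186490/228381 ≈ 12769.)
y - Z = 2916186490/228381 - 1*441490 = 2916186490/228381 - 441490 = -97911741200/228381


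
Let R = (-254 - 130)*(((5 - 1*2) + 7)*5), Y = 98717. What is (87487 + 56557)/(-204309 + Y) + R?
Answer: -506877611/26398 ≈ -19201.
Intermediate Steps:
R = -19200 (R = -384*((5 - 2) + 7)*5 = -384*(3 + 7)*5 = -3840*5 = -384*50 = -19200)
(87487 + 56557)/(-204309 + Y) + R = (87487 + 56557)/(-204309 + 98717) - 19200 = 144044/(-105592) - 19200 = 144044*(-1/105592) - 19200 = -36011/26398 - 19200 = -506877611/26398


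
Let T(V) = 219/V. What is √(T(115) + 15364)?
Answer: √203214085/115 ≈ 123.96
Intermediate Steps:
√(T(115) + 15364) = √(219/115 + 15364) = √(1767079/115) = √203214085/115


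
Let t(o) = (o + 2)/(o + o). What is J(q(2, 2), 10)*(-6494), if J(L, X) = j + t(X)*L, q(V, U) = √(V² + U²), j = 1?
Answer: -6494 - 38964*√2/5 ≈ -17515.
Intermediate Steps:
t(o) = (2 + o)/(2*o) (t(o) = (2 + o)/((2*o)) = (2 + o)*(1/(2*o)) = (2 + o)/(2*o))
q(V, U) = √(U² + V²)
J(L, X) = 1 + L*(2 + X)/(2*X) (J(L, X) = 1 + ((2 + X)/(2*X))*L = 1 + L*(2 + X)/(2*X))
J(q(2, 2), 10)*(-6494) = (1 + √(2² + 2²)/2 + √(2² + 2²)/10)*(-6494) = (1 + √(4 + 4)/2 + √(4 + 4)*(⅒))*(-6494) = (1 + √8/2 + √8*(⅒))*(-6494) = (1 + (2*√2)/2 + (2*√2)*(⅒))*(-6494) = (1 + √2 + √2/5)*(-6494) = (1 + 6*√2/5)*(-6494) = -6494 - 38964*√2/5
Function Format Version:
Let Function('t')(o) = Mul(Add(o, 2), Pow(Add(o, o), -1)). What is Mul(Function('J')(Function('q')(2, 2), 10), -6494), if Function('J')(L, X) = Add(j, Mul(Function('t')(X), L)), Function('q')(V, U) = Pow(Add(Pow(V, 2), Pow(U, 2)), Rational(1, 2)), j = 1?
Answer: Add(-6494, Mul(Rational(-38964, 5), Pow(2, Rational(1, 2)))) ≈ -17515.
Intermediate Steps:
Function('t')(o) = Mul(Rational(1, 2), Pow(o, -1), Add(2, o)) (Function('t')(o) = Mul(Add(2, o), Pow(Mul(2, o), -1)) = Mul(Add(2, o), Mul(Rational(1, 2), Pow(o, -1))) = Mul(Rational(1, 2), Pow(o, -1), Add(2, o)))
Function('q')(V, U) = Pow(Add(Pow(U, 2), Pow(V, 2)), Rational(1, 2))
Function('J')(L, X) = Add(1, Mul(Rational(1, 2), L, Pow(X, -1), Add(2, X))) (Function('J')(L, X) = Add(1, Mul(Mul(Rational(1, 2), Pow(X, -1), Add(2, X)), L)) = Add(1, Mul(Rational(1, 2), L, Pow(X, -1), Add(2, X))))
Mul(Function('J')(Function('q')(2, 2), 10), -6494) = Mul(Add(1, Mul(Rational(1, 2), Pow(Add(Pow(2, 2), Pow(2, 2)), Rational(1, 2))), Mul(Pow(Add(Pow(2, 2), Pow(2, 2)), Rational(1, 2)), Pow(10, -1))), -6494) = Mul(Add(1, Mul(Rational(1, 2), Pow(Add(4, 4), Rational(1, 2))), Mul(Pow(Add(4, 4), Rational(1, 2)), Rational(1, 10))), -6494) = Mul(Add(1, Mul(Rational(1, 2), Pow(8, Rational(1, 2))), Mul(Pow(8, Rational(1, 2)), Rational(1, 10))), -6494) = Mul(Add(1, Mul(Rational(1, 2), Mul(2, Pow(2, Rational(1, 2)))), Mul(Mul(2, Pow(2, Rational(1, 2))), Rational(1, 10))), -6494) = Mul(Add(1, Pow(2, Rational(1, 2)), Mul(Rational(1, 5), Pow(2, Rational(1, 2)))), -6494) = Mul(Add(1, Mul(Rational(6, 5), Pow(2, Rational(1, 2)))), -6494) = Add(-6494, Mul(Rational(-38964, 5), Pow(2, Rational(1, 2))))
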